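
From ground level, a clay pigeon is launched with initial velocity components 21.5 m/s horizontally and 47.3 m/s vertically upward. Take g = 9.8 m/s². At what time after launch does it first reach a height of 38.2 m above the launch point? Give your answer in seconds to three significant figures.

0.890 s

Height y(t) = 47.30 t − 4.900 t² = 38.2 gives 4.900 t² − 47.30 t + 38.2 = 0.
t = [47.30 ± √(47.30² − 2·9.80·38.2)] / 9.80 = (47.30 ± 38.58) / 9.80, so t = 0.8896 s or t = 8.763 s.
The first (ascending) time is 0.8896 s.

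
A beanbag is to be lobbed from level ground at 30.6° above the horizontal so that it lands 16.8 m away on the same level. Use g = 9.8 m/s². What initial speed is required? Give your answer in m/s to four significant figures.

13.71 m/s

Level-ground range: R = v₀² sin(2θ)/g, so v₀ = √(gR / sin 2θ).
v₀ = √(9.80 × 16.8 / sin 61.20°) = √(164.6 / 0.8763) = √187.88 = 13.71 m/s.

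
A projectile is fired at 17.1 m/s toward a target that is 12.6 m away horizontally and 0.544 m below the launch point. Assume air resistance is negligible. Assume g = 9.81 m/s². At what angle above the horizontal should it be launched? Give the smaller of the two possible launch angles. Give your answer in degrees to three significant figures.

Trajectory: y = x tanθ − g x² (1 + tan²θ)/(2v₀²). With x = 12.6, y = −0.544, v₀ = 17.1, g = 9.81:
2.663 tan²θ − 12.6 tanθ + (2.119) = 0.
tanθ = [12.6 ± √(12.6² − 4 × 2.663 × (2.119))] / (2 × 2.663) = (12.6 ± 11.67) / 5.326, giving tanθ = 0.1746 or 4.557.
θ = 9.906° or 77.62°; the smaller is 9.906°.

9.91°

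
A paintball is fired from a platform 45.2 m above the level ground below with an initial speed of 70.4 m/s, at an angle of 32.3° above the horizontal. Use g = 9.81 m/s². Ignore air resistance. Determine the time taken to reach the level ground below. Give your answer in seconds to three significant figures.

8.73 s

Horizontal component vₓ = 70.40 cos 32.3° = 59.51 m/s; vertical v_y0 = 70.40 sin 32.3° = 37.62 m/s.
The projectile lands when y = 45.2 + (37.62) t − ½·9.81·t² = 0. Positive root: t = (37.62 + √(37.62² + 2·9.81·45.2)) / 9.81 = (37.62 + 47.98) / 9.81 = 8.726 s.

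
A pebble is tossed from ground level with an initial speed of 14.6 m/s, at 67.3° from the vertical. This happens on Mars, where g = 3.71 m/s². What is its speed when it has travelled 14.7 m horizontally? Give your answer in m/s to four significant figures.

13.56 m/s

Components: vₓ = 14.60 sin 67.3° = 13.47 m/s, v_y0 = 14.60 cos 67.3° = 5.634 m/s.
x = vₓ t ⇒ t = 14.7/13.47 = 1.091 s.
Vertical velocity there: v_y = v_y0 − g t = 5.634 − 3.71 × 1.091 = 1.585 m/s.
Speed: √(vₓ² + v_y²) = √(13.47² + 1.585²) = 13.56 m/s.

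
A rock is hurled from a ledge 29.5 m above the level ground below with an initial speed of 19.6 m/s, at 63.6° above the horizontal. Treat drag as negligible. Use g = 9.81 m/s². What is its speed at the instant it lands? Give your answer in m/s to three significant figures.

31.0 m/s

Resolve: vₓ = 19.60 cos 63.6° = 8.715 m/s and v_y0 = 19.60 sin 63.6° = 17.56 m/s.
The projectile lands when y = 29.5 + (17.56) t − ½·9.81·t² = 0. Positive root: t = (17.56 + √(17.56² + 2·9.81·29.5)) / 9.81 = (17.56 + 29.78) / 9.81 = 4.826 s.
Vertical velocity at impact: v_y = v_y0 − g t = 17.56 − 9.81 × 4.826 = −29.78 m/s.
Speed: |v| = √(vₓ² + v_y²) = √(8.715² + 29.78²) = 31.03 m/s.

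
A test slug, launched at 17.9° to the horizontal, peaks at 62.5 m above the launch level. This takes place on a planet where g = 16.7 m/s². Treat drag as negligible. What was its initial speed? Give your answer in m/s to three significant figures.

149 m/s

At the peak v_y = 0, so v_y0 = √(2gH) = √(2 × 16.7 × 62.5) = 45.69 m/s.
v_y0 = v₀ sin θ ⇒ v₀ = 45.69 / sin 17.9° = 148.7 m/s.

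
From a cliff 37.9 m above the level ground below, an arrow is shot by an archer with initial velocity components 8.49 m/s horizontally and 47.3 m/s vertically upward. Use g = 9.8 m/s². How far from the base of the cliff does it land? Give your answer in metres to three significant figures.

88.3 m

Vertical motion (up positive, ground at y = 0): 4.900 t² − (47.30) t − 37.9 = 0, so t = (47.30 + √(47.30² + 2·9.80·37.9)) / 9.80 = (47.30 + 54.59) / 9.80 = 10.40 s.
Horizontal distance: R = vₓ t = 8.490 × 10.40 = 88.27 m.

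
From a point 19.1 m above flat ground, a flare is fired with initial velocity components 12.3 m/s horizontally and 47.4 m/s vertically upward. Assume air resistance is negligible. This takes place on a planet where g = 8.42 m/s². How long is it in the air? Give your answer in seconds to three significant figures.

With up positive and y = 0 at the ground: y(t) = 19.1 + (47.40) t − 4.210 t². Setting y = 0 and taking the positive root: t = [47.40 + √(47.40² + 2·8.42·19.1)] / 8.42 = (47.40 + 50.68) / 8.42 = 11.65 s.

11.6 s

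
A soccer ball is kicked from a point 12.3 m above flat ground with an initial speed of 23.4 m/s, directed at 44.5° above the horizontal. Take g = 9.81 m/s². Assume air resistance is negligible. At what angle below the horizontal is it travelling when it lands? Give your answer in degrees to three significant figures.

vₓ = 23.40 cos 44.5° = 16.69 m/s; v_y0 = 23.40 sin 44.5° = 16.40 m/s.
The projectile lands when y = 12.3 + (16.40) t − ½·9.81·t² = 0. Positive root: t = (16.40 + √(16.40² + 2·9.81·12.3)) / 9.81 = (16.40 + 22.59) / 9.81 = 3.975 s.
At impact: v_y = v_y0 − g t = −22.59 m/s; vₓ = 16.69 m/s.
Angle below horizontal: arctan(|v_y|/vₓ) = arctan(22.59/16.69) = 53.54°.

53.5°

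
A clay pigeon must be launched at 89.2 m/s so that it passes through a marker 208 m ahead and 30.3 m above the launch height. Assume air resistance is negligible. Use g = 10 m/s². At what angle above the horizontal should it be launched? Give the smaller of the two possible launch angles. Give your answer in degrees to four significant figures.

16.02°

Trajectory: y = x tanθ − g x² (1 + tan²θ)/(2v₀²). With x = 208, y = 30.3, v₀ = 89.2, g = 10.0:
27.19 tan²θ − 208 tanθ + (57.49) = 0.
tanθ = [208 ± √(208² − 4 × 27.19 × (57.49))] / (2 × 27.19) = (208 ± 192.4) / 54.37, giving tanθ = 0.2872 or 7.363.
θ = 16.02° or 82.27°; the smaller is 16.02°.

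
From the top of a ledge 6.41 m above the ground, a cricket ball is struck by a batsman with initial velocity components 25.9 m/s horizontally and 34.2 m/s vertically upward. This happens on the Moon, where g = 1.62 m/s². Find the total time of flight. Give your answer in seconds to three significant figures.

42.4 s

With up positive and y = 0 at the ground: y(t) = 6.41 + (34.20) t − 0.8100 t². Setting y = 0 and taking the positive root: t = [34.20 + √(34.20² + 2·1.62·6.41)] / 1.62 = (34.20 + 34.50) / 1.62 = 42.41 s.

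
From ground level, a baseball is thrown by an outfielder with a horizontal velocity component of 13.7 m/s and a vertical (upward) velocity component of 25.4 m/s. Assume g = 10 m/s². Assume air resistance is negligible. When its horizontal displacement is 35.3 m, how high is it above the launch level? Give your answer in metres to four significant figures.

Time to reach x = 35.3 m: t = x/vₓ = 35.3/13.70 = 2.577 s.
Height: y = v_y0 t − ½ g t² = 25.40 × 2.577 − 5.000 × 2.577² = 65.45 − 33.20 = 32.25 m.

32.25 m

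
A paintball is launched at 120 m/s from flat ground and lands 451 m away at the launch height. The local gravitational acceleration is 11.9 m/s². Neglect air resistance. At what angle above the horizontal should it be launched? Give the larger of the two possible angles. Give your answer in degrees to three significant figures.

R = v₀² sin 2θ / g gives sin 2θ = gR/v₀² = 11.9·451/120² = 0.3727.
2θ = 21.88° or 180° − 21.88° = 158.1°, so θ = 10.94° or 79.06°.
The larger angle is 79.06°.

79.1°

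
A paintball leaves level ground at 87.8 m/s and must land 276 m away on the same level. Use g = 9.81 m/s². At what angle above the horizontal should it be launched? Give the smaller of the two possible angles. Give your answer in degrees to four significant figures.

10.28°

R = v₀² sin 2θ / g gives sin 2θ = gR/v₀² = 9.81·276/87.8² = 0.3512.
2θ = 20.56° or 180° − 20.56° = 159.4°, so θ = 10.28° or 79.72°.
The smaller angle is 10.28°.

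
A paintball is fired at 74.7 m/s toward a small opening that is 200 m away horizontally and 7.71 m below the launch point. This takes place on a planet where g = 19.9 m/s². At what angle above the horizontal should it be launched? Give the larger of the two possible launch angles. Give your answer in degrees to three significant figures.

Trajectory: y = x tanθ − g x² (1 + tan²θ)/(2v₀²). With x = 200, y = −7.71, v₀ = 74.7, g = 19.9:
71.33 tan²θ − 200 tanθ + (63.62) = 0.
tanθ = [200 ± √(200² − 4 × 71.33 × (63.62))] / (2 × 71.33) = (200 ± 147.8) / 142.7, giving tanθ = 0.3658 or 2.438.
θ = 20.09° or 67.70°; the larger is 67.70°.

67.7°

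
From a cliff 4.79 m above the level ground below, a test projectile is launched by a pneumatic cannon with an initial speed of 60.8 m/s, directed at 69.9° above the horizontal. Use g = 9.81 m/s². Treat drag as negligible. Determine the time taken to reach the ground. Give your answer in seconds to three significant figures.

Resolve: vₓ = 60.80 cos 69.9° = 20.89 m/s and v_y0 = 60.80 sin 69.9° = 57.10 m/s.
Vertical motion (up positive, ground at y = 0): 4.905 t² − (57.10) t − 4.79 = 0, so t = (57.10 + √(57.10² + 2·9.81·4.79)) / 9.81 = (57.10 + 57.91) / 9.81 = 11.72 s.

11.7 s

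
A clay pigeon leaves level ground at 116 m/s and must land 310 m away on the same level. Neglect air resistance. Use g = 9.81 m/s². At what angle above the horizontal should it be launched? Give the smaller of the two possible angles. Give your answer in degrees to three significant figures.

6.53°

Level-ground range R = v₀² sin(2θ)/g ⇒ sin(2θ) = gR/v₀² = 9.81 × 310 / 116² = 0.2260.
2θ = 13.06° or 180° − 13.06° = 166.9°, so θ = 6.531° or 83.47°.
The smaller angle is 6.531°.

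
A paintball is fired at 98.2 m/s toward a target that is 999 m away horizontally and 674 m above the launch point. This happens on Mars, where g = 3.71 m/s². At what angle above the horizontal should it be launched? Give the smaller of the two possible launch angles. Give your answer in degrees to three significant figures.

Trajectory: y = x tanθ − g x² (1 + tan²θ)/(2v₀²). With x = 999, y = 674, v₀ = 98.2, g = 3.71:
192.0 tan²θ − 999 tanθ + (866.0) = 0.
tanθ = [999 ± √(999² − 4 × 192.0 × (866.0))] / (2 × 192.0) = (999 ± 577.1) / 384.0, giving tanθ = 1.099 or 4.105.
θ = 47.70° or 76.31°; the smaller is 47.70°.

47.7°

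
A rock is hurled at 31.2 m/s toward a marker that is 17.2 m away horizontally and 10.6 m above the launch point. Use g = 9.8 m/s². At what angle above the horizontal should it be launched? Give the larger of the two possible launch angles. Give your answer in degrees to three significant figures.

84.7°

Trajectory: y = x tanθ − g x² (1 + tan²θ)/(2v₀²). With x = 17.2, y = 10.6, v₀ = 31.2, g = 9.80:
1.489 tan²θ − 17.2 tanθ + (12.09) = 0.
tanθ = [17.2 ± √(17.2² − 4 × 1.489 × (12.09))] / (2 × 1.489) = (17.2 ± 14.96) / 2.978, giving tanθ = 0.7518 or 10.80.
θ = 36.94° or 84.71°; the larger is 84.71°.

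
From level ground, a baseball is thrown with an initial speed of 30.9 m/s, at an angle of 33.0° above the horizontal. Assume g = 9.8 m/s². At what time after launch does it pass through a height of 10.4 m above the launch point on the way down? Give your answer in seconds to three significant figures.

2.63 s

Horizontal component vₓ = 30.90 cos 33.0° = 25.91 m/s; vertical v_y0 = 30.90 sin 33.0° = 16.83 m/s.
Set y = v_y0 t − ½ g t² = 10.4: 4.900 t² − 16.83 t + 10.4 = 0.
t = [16.83 ± √(16.83² − 2·9.80·10.4)] / 9.80 = (16.83 ± 8.910) / 9.80, so t = 0.8081 s or t = 2.626 s.
The descending-branch root is 2.626 s.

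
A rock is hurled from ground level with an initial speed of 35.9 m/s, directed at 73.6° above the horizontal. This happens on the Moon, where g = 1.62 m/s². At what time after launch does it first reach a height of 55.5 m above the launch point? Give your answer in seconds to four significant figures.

1.678 s

Resolve: vₓ = 35.90 cos 73.6° = 10.14 m/s and v_y0 = 35.90 sin 73.6° = 34.44 m/s.
Require v_y0 t − ½ g t² = 55.5, i.e. 0.8100 t² − 34.44 t + 55.5 = 0.
Quadratic formula: t = (34.44 ± √1006.3) / 1.62 = (34.44 ± 31.72) / 1.62 → t = 1.678 s or 40.84 s.
The first (ascending) time is 1.678 s.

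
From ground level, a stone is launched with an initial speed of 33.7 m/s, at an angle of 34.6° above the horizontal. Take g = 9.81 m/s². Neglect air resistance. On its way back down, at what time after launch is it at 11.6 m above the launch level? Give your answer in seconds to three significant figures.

3.15 s

Resolve: vₓ = 33.70 cos 34.6° = 27.74 m/s and v_y0 = 33.70 sin 34.6° = 19.14 m/s.
Height y(t) = 19.14 t − 4.905 t² = 11.6 gives 4.905 t² − 19.14 t + 11.6 = 0.
t = [19.14 ± √(19.14² − 2·9.81·11.6)] / 9.81 = (19.14 ± 11.77) / 9.81, so t = 0.7506 s or t = 3.151 s.
The descending-branch root is 3.151 s.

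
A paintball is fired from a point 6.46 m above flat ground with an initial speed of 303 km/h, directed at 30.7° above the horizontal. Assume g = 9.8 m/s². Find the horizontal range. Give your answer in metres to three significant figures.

645 m

Convert: 303 km/h = 303/3.6 = 84.17 m/s.
Resolve: vₓ = 84.17 cos 30.7° = 72.37 m/s and v_y0 = 84.17 sin 30.7° = 42.97 m/s.
With up positive and y = 0 at the ground: y(t) = 6.46 + (42.97) t − 4.900 t². Setting y = 0 and taking the positive root: t = [42.97 + √(42.97² + 2·9.80·6.46)] / 9.80 = (42.97 + 44.42) / 9.80 = 8.917 s.
Horizontal distance: R = vₓ t = 72.37 × 8.917 = 645.4 m.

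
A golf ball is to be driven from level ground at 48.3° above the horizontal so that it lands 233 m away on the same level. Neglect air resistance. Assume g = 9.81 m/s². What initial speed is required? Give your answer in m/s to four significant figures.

From R = (v₀² / g) sin 2θ: v₀ = √(gR / sin 2θ).
v₀ = √(9.81 × 233 / sin 96.60°) = √(2286 / 0.9934) = √2301.0 = 47.97 m/s.

47.97 m/s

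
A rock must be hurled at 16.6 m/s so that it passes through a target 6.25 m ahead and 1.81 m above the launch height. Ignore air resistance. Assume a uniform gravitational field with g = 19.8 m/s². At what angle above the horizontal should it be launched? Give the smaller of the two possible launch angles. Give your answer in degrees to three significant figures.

Trajectory: y = x tanθ − g x² (1 + tan²θ)/(2v₀²). With x = 6.25, y = 1.81, v₀ = 16.6, g = 19.8:
1.403 tan²θ − 6.25 tanθ + (3.213) = 0.
tanθ = [6.25 ± √(6.25² − 4 × 1.403 × (3.213))] / (2 × 1.403) = (6.25 ± 4.585) / 2.807, giving tanθ = 0.5931 or 3.860.
θ = 30.67° or 75.48°; the smaller is 30.67°.

30.7°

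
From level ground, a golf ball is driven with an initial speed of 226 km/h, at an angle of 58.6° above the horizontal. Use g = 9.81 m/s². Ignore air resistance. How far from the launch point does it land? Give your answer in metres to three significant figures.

357 m

Convert: 226 km/h = 226/3.6 = 62.78 m/s.
Horizontal component vₓ = 62.78 cos 58.6° = 32.71 m/s; vertical v_y0 = 62.78 sin 58.6° = 53.58 m/s.
Flight time T = 2 v_y0 / g = 10.92 s.
Horizontal distance R = vₓ T = 32.71 × 10.92 = 357.3 m.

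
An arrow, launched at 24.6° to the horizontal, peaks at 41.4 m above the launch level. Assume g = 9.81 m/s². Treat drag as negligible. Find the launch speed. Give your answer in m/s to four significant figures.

68.46 m/s

At the peak v_y = 0, so v_y0 = √(2gH) = √(2 × 9.81 × 41.4) = 28.50 m/s.
v_y0 = v₀ sin θ ⇒ v₀ = 28.50 / sin 24.6° = 68.46 m/s.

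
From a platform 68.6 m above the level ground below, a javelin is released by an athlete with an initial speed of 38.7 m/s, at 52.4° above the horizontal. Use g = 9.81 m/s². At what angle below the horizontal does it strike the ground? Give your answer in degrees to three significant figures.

vₓ = 38.70 cos 52.4° = 23.61 m/s; v_y0 = 38.70 sin 52.4° = 30.66 m/s.
Vertical motion (up positive, ground at y = 0): 4.905 t² − (30.66) t − 68.6 = 0, so t = (30.66 + √(30.66² + 2·9.81·68.6)) / 9.81 = (30.66 + 47.81) / 9.81 = 7.999 s.
At impact: v_y = v_y0 − g t = −47.81 m/s; vₓ = 23.61 m/s.
Angle below horizontal: arctan(|v_y|/vₓ) = arctan(47.81/23.61) = 63.72°.

63.7°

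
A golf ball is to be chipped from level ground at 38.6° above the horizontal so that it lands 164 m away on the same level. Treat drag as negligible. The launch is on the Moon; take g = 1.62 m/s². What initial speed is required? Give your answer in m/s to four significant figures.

On level ground R = v₀² sin 2θ / g ⇒ v₀ = √(gR / sin 2θ).
v₀ = √(1.62 × 164 / sin 77.20°) = √(265.7 / 0.9751) = √272.45 = 16.51 m/s.

16.51 m/s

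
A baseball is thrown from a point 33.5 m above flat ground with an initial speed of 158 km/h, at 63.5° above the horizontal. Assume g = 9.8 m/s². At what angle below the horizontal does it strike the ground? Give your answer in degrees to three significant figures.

Convert: 158 km/h = 158/3.6 = 43.89 m/s.
Components: vₓ = 43.89 cos 63.5° = 19.58 m/s, v_y0 = 43.89 sin 63.5° = 39.28 m/s.
The projectile lands when y = 33.5 + (39.28) t − ½·9.80·t² = 0. Positive root: t = (39.28 + √(39.28² + 2·9.80·33.5)) / 9.80 = (39.28 + 46.90) / 9.80 = 8.793 s.
At impact: v_y = v_y0 − g t = −46.90 m/s; vₓ = 19.58 m/s.
Angle below horizontal: arctan(|v_y|/vₓ) = arctan(46.90/19.58) = 67.34°.

67.3°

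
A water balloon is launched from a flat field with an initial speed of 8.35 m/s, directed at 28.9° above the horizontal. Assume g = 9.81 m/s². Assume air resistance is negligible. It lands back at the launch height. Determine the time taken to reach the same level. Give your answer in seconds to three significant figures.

0.823 s

Horizontal component vₓ = 8.350 cos 28.9° = 7.310 m/s; vertical v_y0 = 8.350 sin 28.9° = 4.035 m/s.
Time of flight on level ground: T = 2 v_y0 / g = 2 × 4.035 / 9.81 = 0.8227 s.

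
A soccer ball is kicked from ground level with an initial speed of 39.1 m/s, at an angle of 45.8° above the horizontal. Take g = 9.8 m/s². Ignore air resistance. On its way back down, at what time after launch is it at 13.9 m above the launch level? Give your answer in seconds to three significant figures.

Resolve: vₓ = 39.10 cos 45.8° = 27.26 m/s and v_y0 = 39.10 sin 45.8° = 28.03 m/s.
Require v_y0 t − ½ g t² = 13.9, i.e. 4.900 t² − 28.03 t + 13.9 = 0.
t = [28.03 ± √(28.03² − 2·9.80·13.9)] / 9.80 = (28.03 ± 22.66) / 9.80, so t = 0.5485 s or t = 5.172 s.
The descending-branch root is 5.172 s.

5.17 s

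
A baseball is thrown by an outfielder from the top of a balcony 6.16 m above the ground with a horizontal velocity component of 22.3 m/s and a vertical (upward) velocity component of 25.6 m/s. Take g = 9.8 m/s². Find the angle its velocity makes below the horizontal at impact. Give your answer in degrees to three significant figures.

51.3°

The projectile lands when y = 6.16 + (25.60) t − ½·9.80·t² = 0. Positive root: t = (25.60 + √(25.60² + 2·9.80·6.16)) / 9.80 = (25.60 + 27.86) / 9.80 = 5.455 s.
At impact: v_y = v_y0 − g t = −27.86 m/s; vₓ = 22.30 m/s.
Angle below horizontal: arctan(|v_y|/vₓ) = arctan(27.86/22.30) = 51.32°.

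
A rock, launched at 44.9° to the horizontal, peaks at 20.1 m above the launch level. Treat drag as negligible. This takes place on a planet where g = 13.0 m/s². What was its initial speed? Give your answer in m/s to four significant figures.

32.39 m/s

At the peak v_y = 0, so v_y0 = √(2gH) = √(2 × 13.0 × 20.1) = 22.86 m/s.
v_y0 = v₀ sin θ ⇒ v₀ = 22.86 / sin 44.9° = 32.39 m/s.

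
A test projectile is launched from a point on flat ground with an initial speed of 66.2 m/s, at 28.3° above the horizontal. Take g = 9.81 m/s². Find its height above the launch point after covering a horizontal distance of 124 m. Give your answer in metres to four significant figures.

Horizontal component vₓ = 66.20 cos 28.3° = 58.29 m/s; vertical v_y0 = 66.20 sin 28.3° = 31.38 m/s.
At x = 124 m, t = x/vₓ = 124/58.29 = 2.127 s.
Height: y = v_y0 t − ½ g t² = 31.38 × 2.127 − 4.905 × 2.127² = 66.77 − 22.20 = 44.57 m.

44.57 m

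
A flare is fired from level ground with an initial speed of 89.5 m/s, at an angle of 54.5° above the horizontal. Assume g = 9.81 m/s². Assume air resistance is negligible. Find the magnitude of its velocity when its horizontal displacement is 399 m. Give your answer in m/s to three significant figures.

52.0 m/s

vₓ = 89.50 cos 54.5° = 51.97 m/s; v_y0 = 89.50 sin 54.5° = 72.86 m/s.
x = vₓ t ⇒ t = 399/51.97 = 7.677 s.
Vertical velocity there: v_y = v_y0 − g t = 72.86 − 9.81 × 7.677 = −2.449 m/s.
Speed: √(vₓ² + v_y²) = √(51.97² + 2.449²) = 52.03 m/s.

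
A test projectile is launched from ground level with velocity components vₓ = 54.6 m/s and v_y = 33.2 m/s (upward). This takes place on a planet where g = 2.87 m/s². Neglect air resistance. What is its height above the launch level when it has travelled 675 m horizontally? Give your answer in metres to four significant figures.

At x = 675 m, t = x/vₓ = 675/54.60 = 12.36 s.
Height: y = v_y0 t − ½ g t² = 33.20 × 12.36 − 1.435 × 12.36² = 410.4 − 219.3 = 191.1 m.

191.1 m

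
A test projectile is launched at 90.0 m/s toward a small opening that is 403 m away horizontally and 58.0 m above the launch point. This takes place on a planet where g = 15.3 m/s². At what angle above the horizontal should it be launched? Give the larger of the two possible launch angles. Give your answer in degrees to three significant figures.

Trajectory: y = x tanθ − g x² (1 + tan²θ)/(2v₀²). With x = 403, y = 58.0, v₀ = 90.0, g = 15.3:
153.4 tan²θ − 403 tanθ + (211.4) = 0.
tanθ = [403 ± √(403² − 4 × 153.4 × (211.4))] / (2 × 153.4) = (403 ± 180.9) / 306.8, giving tanθ = 0.7241 or 1.903.
θ = 35.91° or 62.28°; the larger is 62.28°.

62.3°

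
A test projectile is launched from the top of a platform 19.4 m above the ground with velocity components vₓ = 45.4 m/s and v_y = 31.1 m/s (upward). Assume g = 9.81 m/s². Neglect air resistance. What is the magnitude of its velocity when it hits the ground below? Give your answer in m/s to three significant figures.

With up positive and y = 0 at the ground: y(t) = 19.4 + (31.10) t − 4.905 t². Setting y = 0 and taking the positive root: t = [31.10 + √(31.10² + 2·9.81·19.4)] / 9.81 = (31.10 + 36.71) / 9.81 = 6.913 s.
Vertical velocity at impact: v_y = v_y0 − g t = 31.10 − 9.81 × 6.913 = −36.71 m/s.
Speed: |v| = √(vₓ² + v_y²) = √(45.40² + 36.71²) = 58.39 m/s.

58.4 m/s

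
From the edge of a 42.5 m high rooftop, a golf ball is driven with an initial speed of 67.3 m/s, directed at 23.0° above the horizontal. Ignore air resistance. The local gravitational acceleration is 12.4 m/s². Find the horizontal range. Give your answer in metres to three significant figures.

vₓ = 67.30 cos 23.0° = 61.95 m/s; v_y0 = 67.30 sin 23.0° = 26.30 m/s.
With up positive and y = 0 at the ground: y(t) = 42.5 + (26.30) t − 6.200 t². Setting y = 0 and taking the positive root: t = [26.30 + √(26.30² + 2·12.4·42.5)] / 12.4 = (26.30 + 41.78) / 12.4 = 5.490 s.
Horizontal distance: R = vₓ t = 61.95 × 5.490 = 340.1 m.

340 m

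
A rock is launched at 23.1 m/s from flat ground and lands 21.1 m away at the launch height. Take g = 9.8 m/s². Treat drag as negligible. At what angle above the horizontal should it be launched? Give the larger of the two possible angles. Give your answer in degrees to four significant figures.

From R = (v₀²/g) sin 2θ: sin 2θ = 9.80 × 21.1 / 533.61 = 0.3875.
2θ = 22.80° or 180° − 22.80° = 157.2°, so θ = 11.40° or 78.60°.
The larger angle is 78.60°.

78.60°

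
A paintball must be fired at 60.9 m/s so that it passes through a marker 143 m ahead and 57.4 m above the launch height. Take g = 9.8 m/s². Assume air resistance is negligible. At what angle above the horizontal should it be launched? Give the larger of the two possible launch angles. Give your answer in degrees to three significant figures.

Trajectory: y = x tanθ − g x² (1 + tan²θ)/(2v₀²). With x = 143, y = 57.4, v₀ = 60.9, g = 9.80:
27.02 tan²θ − 143 tanθ + (84.42) = 0.
tanθ = [143 ± √(143² − 4 × 27.02 × (84.42))] / (2 × 27.02) = (143 ± 106.4) / 54.03, giving tanθ = 0.6769 or 4.616.
θ = 34.09° or 77.78°; the larger is 77.78°.

77.8°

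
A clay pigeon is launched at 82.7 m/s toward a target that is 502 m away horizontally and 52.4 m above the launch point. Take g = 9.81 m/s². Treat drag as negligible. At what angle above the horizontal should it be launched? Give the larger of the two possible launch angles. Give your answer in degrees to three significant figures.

65.4°

Trajectory: y = x tanθ − g x² (1 + tan²θ)/(2v₀²). With x = 502, y = 52.4, v₀ = 82.7, g = 9.81:
180.7 tan²θ − 502 tanθ + (233.1) = 0.
tanθ = [502 ± √(502² − 4 × 180.7 × (233.1))] / (2 × 180.7) = (502 ± 288.9) / 361.5, giving tanθ = 0.5895 or 2.188.
θ = 30.52° or 65.44°; the larger is 65.44°.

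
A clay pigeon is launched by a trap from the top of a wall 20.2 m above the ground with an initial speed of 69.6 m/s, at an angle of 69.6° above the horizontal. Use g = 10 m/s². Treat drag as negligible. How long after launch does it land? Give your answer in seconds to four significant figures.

Components: vₓ = 69.60 cos 69.6° = 24.26 m/s, v_y0 = 69.60 sin 69.6° = 65.23 m/s.
With up positive and y = 0 at the ground: y(t) = 20.2 + (65.23) t − 5.000 t². Setting y = 0 and taking the positive root: t = [65.23 + √(65.23² + 2·10.0·20.2)] / 10.0 = (65.23 + 68.26) / 10.0 = 13.35 s.

13.35 s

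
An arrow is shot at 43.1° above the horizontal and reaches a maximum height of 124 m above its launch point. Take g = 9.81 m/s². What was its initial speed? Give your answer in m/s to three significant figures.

At the peak v_y = 0, so v_y0 = √(2gH) = √(2 × 9.81 × 124) = 49.32 m/s.
v_y0 = v₀ sin θ ⇒ v₀ = 49.32 / sin 43.1° = 72.19 m/s.

72.2 m/s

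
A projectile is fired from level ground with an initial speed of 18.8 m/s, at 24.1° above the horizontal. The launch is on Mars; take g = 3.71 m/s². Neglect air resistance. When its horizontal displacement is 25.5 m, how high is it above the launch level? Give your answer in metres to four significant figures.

Components: vₓ = 18.80 cos 24.1° = 17.16 m/s, v_y0 = 18.80 sin 24.1° = 7.677 m/s.
x = vₓ t ⇒ t = 25.5/17.16 = 1.486 s.
Height: y = v_y0 t − ½ g t² = 7.677 × 1.486 − 1.855 × 1.486² = 11.41 − 4.096 = 7.311 m.

7.311 m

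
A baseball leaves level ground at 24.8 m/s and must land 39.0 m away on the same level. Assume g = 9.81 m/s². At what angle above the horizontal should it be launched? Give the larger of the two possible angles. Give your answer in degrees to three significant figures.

Level-ground range R = v₀² sin(2θ)/g ⇒ sin(2θ) = gR/v₀² = 9.81 × 39.0 / 24.8² = 0.6221.
2θ = 38.47° or 180° − 38.47° = 141.5°, so θ = 19.23° or 70.77°.
The larger angle is 70.77°.

70.8°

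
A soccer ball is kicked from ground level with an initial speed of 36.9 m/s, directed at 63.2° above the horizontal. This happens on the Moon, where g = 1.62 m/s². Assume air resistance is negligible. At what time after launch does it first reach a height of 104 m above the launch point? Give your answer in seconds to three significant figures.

3.45 s

vₓ = 36.90 cos 63.2° = 16.64 m/s; v_y0 = 36.90 sin 63.2° = 32.94 m/s.
Set y = v_y0 t − ½ g t² = 104: 0.8100 t² − 32.94 t + 104 = 0.
Quadratic formula: t = (32.94 ± √747.85) / 1.62 = (32.94 ± 27.35) / 1.62 → t = 3.450 s or 37.21 s.
The first (ascending) time is 3.450 s.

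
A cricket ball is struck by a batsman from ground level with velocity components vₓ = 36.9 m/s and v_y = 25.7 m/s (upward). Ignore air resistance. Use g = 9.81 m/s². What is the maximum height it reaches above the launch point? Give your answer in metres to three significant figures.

Maximum height: H = v_y0² / (2g) = 25.70² / (2 × 9.81) = 33.66 m.

33.7 m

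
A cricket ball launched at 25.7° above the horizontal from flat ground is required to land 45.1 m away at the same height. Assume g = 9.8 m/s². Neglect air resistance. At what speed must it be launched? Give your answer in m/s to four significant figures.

23.78 m/s

From R = (v₀² / g) sin 2θ: v₀ = √(gR / sin 2θ).
v₀ = √(9.80 × 45.1 / sin 51.40°) = √(442.0 / 0.7815) = √565.54 = 23.78 m/s.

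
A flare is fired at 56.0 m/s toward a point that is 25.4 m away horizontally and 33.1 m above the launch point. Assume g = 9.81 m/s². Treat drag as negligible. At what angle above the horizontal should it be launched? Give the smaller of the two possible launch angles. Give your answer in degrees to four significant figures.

Trajectory: y = x tanθ − g x² (1 + tan²θ)/(2v₀²). With x = 25.4, y = 33.1, v₀ = 56.0, g = 9.81:
1.009 tan²θ − 25.4 tanθ + (34.11) = 0.
tanθ = [25.4 ± √(25.4² − 4 × 1.009 × (34.11))] / (2 × 1.009) = (25.4 ± 22.53) / 2.018, giving tanθ = 1.423 or 23.75.
θ = 54.91° or 87.59°; the smaller is 54.91°.

54.91°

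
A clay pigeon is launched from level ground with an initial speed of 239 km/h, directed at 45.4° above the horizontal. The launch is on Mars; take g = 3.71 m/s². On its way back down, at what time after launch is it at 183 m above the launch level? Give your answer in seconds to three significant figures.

20.7 s

Convert: 239 km/h = 239/3.6 = 66.39 m/s.
Components: vₓ = 66.39 cos 45.4° = 46.62 m/s, v_y0 = 66.39 sin 45.4° = 47.27 m/s.
Require v_y0 t − ½ g t² = 183, i.e. 1.855 t² − 47.27 t + 183 = 0.
t = [47.27 ± √(47.27² − 2·3.71·183)] / 3.71 = (47.27 ± 29.61) / 3.71, so t = 4.761 s or t = 20.72 s.
The descending-branch root is 20.72 s.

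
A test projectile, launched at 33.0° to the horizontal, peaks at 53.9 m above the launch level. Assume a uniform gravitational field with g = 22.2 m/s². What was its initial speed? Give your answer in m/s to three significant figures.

At the peak v_y = 0, so v_y0 = √(2gH) = √(2 × 22.2 × 53.9) = 48.92 m/s.
v_y0 = v₀ sin θ ⇒ v₀ = 48.92 / sin 33.0° = 89.82 m/s.

89.8 m/s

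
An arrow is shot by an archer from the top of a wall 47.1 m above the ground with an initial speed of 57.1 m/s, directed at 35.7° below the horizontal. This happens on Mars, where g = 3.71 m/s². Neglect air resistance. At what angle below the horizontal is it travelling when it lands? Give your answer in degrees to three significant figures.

Resolve: vₓ = 57.10 cos 35.7° = 46.37 m/s and v_y0 = −33.32 m/s (downward).
Vertical motion (up positive, ground at y = 0): 1.855 t² − (−33.32) t − 47.1 = 0, so t = (−33.32 + √(33.32² + 2·3.71·47.1)) / 3.71 = (−33.32 + 38.21) / 3.71 = 1.317 s.
At impact: v_y = v_y0 − g t = −38.21 m/s; vₓ = 46.37 m/s.
Angle below horizontal: arctan(|v_y|/vₓ) = arctan(38.21/46.37) = 39.49°.

39.5°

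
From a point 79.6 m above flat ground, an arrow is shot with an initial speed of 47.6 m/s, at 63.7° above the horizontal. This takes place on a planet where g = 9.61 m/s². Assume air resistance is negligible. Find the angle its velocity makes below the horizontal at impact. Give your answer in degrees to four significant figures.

69.98°

vₓ = 47.60 cos 63.7° = 21.09 m/s; v_y0 = 47.60 sin 63.7° = 42.67 m/s.
The projectile lands when y = 79.6 + (42.67) t − ½·9.61·t² = 0. Positive root: t = (42.67 + √(42.67² + 2·9.61·79.6)) / 9.61 = (42.67 + 57.89) / 9.61 = 10.46 s.
At impact: v_y = v_y0 − g t = −57.89 m/s; vₓ = 21.09 m/s.
Angle below horizontal: arctan(|v_y|/vₓ) = arctan(57.89/21.09) = 69.98°.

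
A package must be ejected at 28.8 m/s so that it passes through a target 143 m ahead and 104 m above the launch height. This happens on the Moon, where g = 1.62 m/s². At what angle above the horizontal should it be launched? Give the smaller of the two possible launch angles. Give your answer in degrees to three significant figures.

45.3°

Trajectory: y = x tanθ − g x² (1 + tan²θ)/(2v₀²). With x = 143, y = 104, v₀ = 28.8, g = 1.62:
19.97 tan²θ − 143 tanθ + (124.0) = 0.
tanθ = [143 ± √(143² − 4 × 19.97 × (124.0))] / (2 × 19.97) = (143 ± 102.7) / 39.94, giving tanθ = 1.009 or 6.152.
θ = 45.26° or 80.77°; the smaller is 45.26°.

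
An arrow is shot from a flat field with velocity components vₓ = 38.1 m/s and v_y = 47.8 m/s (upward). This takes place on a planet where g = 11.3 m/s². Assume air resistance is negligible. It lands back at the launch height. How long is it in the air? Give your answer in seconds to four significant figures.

8.460 s

Time of flight on level ground: T = 2 v_y0 / g = 2 × 47.80 / 11.3 = 8.460 s.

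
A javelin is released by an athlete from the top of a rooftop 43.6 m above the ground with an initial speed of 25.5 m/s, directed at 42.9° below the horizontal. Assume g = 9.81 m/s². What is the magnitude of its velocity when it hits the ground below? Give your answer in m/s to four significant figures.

38.80 m/s

Resolve: vₓ = 25.50 cos 42.9° = 18.68 m/s and v_y0 = −17.36 m/s (downward).
Vertical motion (up positive, ground at y = 0): 4.905 t² − (−17.36) t − 43.6 = 0, so t = (−17.36 + √(17.36² + 2·9.81·43.6)) / 9.81 = (−17.36 + 34.01) / 9.81 = 1.698 s.
Vertical velocity at impact: v_y = v_y0 − g t = −17.36 − 9.81 × 1.698 = −34.01 m/s.
Speed: |v| = √(vₓ² + v_y²) = √(18.68² + 34.01²) = 38.80 m/s.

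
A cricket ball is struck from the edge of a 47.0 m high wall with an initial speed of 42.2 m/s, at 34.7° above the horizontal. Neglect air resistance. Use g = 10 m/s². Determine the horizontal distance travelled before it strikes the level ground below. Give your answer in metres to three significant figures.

218 m

Components: vₓ = 42.20 cos 34.7° = 34.69 m/s, v_y0 = 42.20 sin 34.7° = 24.02 m/s.
Vertical motion (up positive, ground at y = 0): 5.000 t² − (24.02) t − 47.0 = 0, so t = (24.02 + √(24.02² + 2·10.0·47.0)) / 10.0 = (24.02 + 38.95) / 10.0 = 6.297 s.
Horizontal distance: R = vₓ t = 34.69 × 6.297 = 218.5 m.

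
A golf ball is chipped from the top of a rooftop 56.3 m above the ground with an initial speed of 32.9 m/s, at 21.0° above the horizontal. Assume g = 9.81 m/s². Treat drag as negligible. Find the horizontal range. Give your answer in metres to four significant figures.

Resolve: vₓ = 32.90 cos 21.0° = 30.71 m/s and v_y0 = 32.90 sin 21.0° = 11.79 m/s.
Vertical motion (up positive, ground at y = 0): 4.905 t² − (11.79) t − 56.3 = 0, so t = (11.79 + √(11.79² + 2·9.81·56.3)) / 9.81 = (11.79 + 35.26) / 9.81 = 4.797 s.
Horizontal distance: R = vₓ t = 30.71 × 4.797 = 147.3 m.

147.3 m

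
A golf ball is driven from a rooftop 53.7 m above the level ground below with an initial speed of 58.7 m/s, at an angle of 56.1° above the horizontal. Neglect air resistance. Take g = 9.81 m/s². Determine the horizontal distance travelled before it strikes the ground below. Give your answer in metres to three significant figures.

vₓ = 58.70 cos 56.1° = 32.74 m/s; v_y0 = 58.70 sin 56.1° = 48.72 m/s.
With up positive and y = 0 at the ground: y(t) = 53.7 + (48.72) t − 4.905 t². Setting y = 0 and taking the positive root: t = [48.72 + √(48.72² + 2·9.81·53.7)] / 9.81 = (48.72 + 58.54) / 9.81 = 10.93 s.
Horizontal distance: R = vₓ t = 32.74 × 10.93 = 358.0 m.

358 m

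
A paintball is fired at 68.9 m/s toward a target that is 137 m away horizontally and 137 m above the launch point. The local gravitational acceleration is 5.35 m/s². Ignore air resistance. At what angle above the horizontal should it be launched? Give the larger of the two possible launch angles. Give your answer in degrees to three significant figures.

Trajectory: y = x tanθ − g x² (1 + tan²θ)/(2v₀²). With x = 137, y = 137, v₀ = 68.9, g = 5.35:
10.58 tan²θ − 137 tanθ + (147.6) = 0.
tanθ = [137 ± √(137² − 4 × 10.58 × (147.6))] / (2 × 10.58) = (137 ± 111.9) / 21.15, giving tanθ = 1.186 or 11.77.
θ = 49.86° or 85.14°; the larger is 85.14°.

85.1°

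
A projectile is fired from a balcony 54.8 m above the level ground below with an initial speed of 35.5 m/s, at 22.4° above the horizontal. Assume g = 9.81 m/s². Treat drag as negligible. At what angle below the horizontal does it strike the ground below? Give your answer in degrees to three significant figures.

vₓ = 35.50 cos 22.4° = 32.82 m/s; v_y0 = 35.50 sin 22.4° = 13.53 m/s.
With up positive and y = 0 at the ground: y(t) = 54.8 + (13.53) t − 4.905 t². Setting y = 0 and taking the positive root: t = [13.53 + √(13.53² + 2·9.81·54.8)] / 9.81 = (13.53 + 35.47) / 9.81 = 4.995 s.
At impact: v_y = v_y0 − g t = −35.47 m/s; vₓ = 32.82 m/s.
Angle below horizontal: arctan(|v_y|/vₓ) = arctan(35.47/32.82) = 47.22°.

47.2°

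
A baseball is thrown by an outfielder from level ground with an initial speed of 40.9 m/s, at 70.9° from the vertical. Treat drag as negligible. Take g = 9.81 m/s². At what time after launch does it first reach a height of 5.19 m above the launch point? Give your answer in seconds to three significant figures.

0.468 s

vₓ = 40.90 sin 70.9° = 38.65 m/s; v_y0 = 40.90 cos 70.9° = 13.38 m/s.
Require v_y0 t − ½ g t² = 5.19, i.e. 4.905 t² − 13.38 t + 5.19 = 0.
t = [13.38 ± √(13.38² − 2·9.81·5.19)] / 9.81 = (13.38 ± 8.791) / 9.81, so t = 0.4681 s or t = 2.260 s.
The first (ascending) time is 0.4681 s.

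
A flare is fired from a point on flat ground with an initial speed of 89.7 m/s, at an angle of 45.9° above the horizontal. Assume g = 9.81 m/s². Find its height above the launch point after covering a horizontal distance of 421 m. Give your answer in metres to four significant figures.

211.3 m

Horizontal component vₓ = 89.70 cos 45.9° = 62.42 m/s; vertical v_y0 = 89.70 sin 45.9° = 64.42 m/s.
Time to reach x = 421 m: t = x/vₓ = 421/62.42 = 6.744 s.
Height: y = v_y0 t − ½ g t² = 64.42 × 6.744 − 4.905 × 6.744² = 434.4 − 223.1 = 211.3 m.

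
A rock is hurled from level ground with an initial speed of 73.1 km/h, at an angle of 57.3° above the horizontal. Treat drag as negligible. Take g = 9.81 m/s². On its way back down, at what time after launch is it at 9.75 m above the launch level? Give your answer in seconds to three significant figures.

2.76 s

Convert: 73.1 km/h = 73.1/3.6 = 20.31 m/s.
Resolve: vₓ = 20.31 cos 57.3° = 10.97 m/s and v_y0 = 20.31 sin 57.3° = 17.09 m/s.
Set y = v_y0 t − ½ g t² = 9.75: 4.905 t² − 17.09 t + 9.75 = 0.
Quadratic formula: t = (17.09 ± √100.68) / 9.81 = (17.09 ± 10.03) / 9.81 → t = 0.7190 s or 2.765 s.
The descending-branch root is 2.765 s.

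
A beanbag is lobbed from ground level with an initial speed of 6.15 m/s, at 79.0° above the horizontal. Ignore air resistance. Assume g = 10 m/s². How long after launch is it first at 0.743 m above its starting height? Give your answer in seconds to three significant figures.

0.139 s

Horizontal component vₓ = 6.150 cos 79.0° = 1.173 m/s; vertical v_y0 = 6.150 sin 79.0° = 6.037 m/s.
Require v_y0 t − ½ g t² = 0.743, i.e. 5.000 t² − 6.037 t + 0.743 = 0.
Quadratic formula: t = (6.037 ± √21.585) / 10.0 = (6.037 ± 4.646) / 10.0 → t = 0.1391 s or 1.068 s.
The first (ascending) time is 0.1391 s.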